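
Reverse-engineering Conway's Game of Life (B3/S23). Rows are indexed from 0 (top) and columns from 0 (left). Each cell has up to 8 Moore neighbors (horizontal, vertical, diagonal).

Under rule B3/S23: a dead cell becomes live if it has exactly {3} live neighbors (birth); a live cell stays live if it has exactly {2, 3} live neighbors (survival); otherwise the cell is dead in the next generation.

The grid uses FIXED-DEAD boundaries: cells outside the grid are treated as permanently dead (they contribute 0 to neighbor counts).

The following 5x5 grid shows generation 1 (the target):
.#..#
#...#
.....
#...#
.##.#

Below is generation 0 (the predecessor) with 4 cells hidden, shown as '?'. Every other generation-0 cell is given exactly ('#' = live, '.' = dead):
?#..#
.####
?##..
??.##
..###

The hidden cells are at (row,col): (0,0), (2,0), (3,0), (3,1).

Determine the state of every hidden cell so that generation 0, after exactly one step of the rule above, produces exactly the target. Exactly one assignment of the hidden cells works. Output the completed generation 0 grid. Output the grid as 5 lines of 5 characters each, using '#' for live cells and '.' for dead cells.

Answer: .#..#
.####
.##..
##.##
..###

Derivation:
Hidden generation-0 cells (in order): (0,0), (2,0), (3,0), (3,1).
A hidden cell only influences target cells in its own 3x3 neighborhood. Try each of the 2^4 = 16 assignments, step the completed generation 0 forward once under B3/S23, and compare with the target:
  (0,0)=. (2,0)=. (3,0)=. (3,1)=. -> step gives (2,1)='#' but target has '.' -> reject
  (0,0)=. (2,0)=. (3,0)=. (3,1)=# -> step gives (2,0)='#' but target has '.' -> reject
  (0,0)=. (2,0)=. (3,0)=# (3,1)=. -> step gives (2,0)='#' but target has '.' -> reject
  (0,0)=. (2,0)=. (3,0)=# (3,1)=# -> step reproduces the target at every cell -> ACCEPT
  (0,0)=. (2,0)=# (3,0)=. (3,1)=. -> step gives (1,0)='.' but target has '#' -> reject
  (0,0)=. (2,0)=# (3,0)=. (3,1)=# -> step gives (1,0)='.' but target has '#' -> reject
  (0,0)=. (2,0)=# (3,0)=# (3,1)=. -> step gives (1,0)='.' but target has '#' -> reject
  (0,0)=. (2,0)=# (3,0)=# (3,1)=# -> step gives (1,0)='.' but target has '#' -> reject
  (0,0)=# (2,0)=. (3,0)=. (3,1)=. -> step gives (0,0)='#' but target has '.' -> reject
  (0,0)=# (2,0)=. (3,0)=. (3,1)=# -> step gives (0,0)='#' but target has '.' -> reject
  (0,0)=# (2,0)=. (3,0)=# (3,1)=. -> step gives (0,0)='#' but target has '.' -> reject
  (0,0)=# (2,0)=. (3,0)=# (3,1)=# -> step gives (0,0)='#' but target has '.' -> reject
  (0,0)=# (2,0)=# (3,0)=. (3,1)=. -> step gives (0,0)='#' but target has '.' -> reject
  (0,0)=# (2,0)=# (3,0)=. (3,1)=# -> step gives (0,0)='#' but target has '.' -> reject
  (0,0)=# (2,0)=# (3,0)=# (3,1)=. -> step gives (0,0)='#' but target has '.' -> reject
  (0,0)=# (2,0)=# (3,0)=# (3,1)=# -> step gives (0,0)='#' but target has '.' -> reject
Unique solution: (0,0)=dead, (2,0)=dead, (3,0)=live, (3,1)=live.
Check: live-neighbor counts of every cell in the completed generation 0:
22442
34542
45664
24653
23343
Applying B3/S23 to generation 0 with these counts gives:
.#..#
#...#
.....
#...#
.##.#
which matches the target exactly.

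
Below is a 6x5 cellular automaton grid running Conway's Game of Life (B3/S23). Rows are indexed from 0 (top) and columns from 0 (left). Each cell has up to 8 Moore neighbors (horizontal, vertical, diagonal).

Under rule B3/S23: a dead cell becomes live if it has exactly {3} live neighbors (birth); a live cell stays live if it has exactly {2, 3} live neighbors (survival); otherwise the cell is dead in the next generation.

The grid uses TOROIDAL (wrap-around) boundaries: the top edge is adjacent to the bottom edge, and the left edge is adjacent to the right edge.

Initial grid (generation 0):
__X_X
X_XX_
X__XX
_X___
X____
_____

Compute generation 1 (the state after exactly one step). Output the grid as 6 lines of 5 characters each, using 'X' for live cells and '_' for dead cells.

Answer: _XX_X
X_X__
X__X_
_X___
_____
_____

Derivation:
Simulating step by step:
Generation 0 (given above): 10 live cells
Generation 1: 8 live cells
(generation 1 grid is the final answer)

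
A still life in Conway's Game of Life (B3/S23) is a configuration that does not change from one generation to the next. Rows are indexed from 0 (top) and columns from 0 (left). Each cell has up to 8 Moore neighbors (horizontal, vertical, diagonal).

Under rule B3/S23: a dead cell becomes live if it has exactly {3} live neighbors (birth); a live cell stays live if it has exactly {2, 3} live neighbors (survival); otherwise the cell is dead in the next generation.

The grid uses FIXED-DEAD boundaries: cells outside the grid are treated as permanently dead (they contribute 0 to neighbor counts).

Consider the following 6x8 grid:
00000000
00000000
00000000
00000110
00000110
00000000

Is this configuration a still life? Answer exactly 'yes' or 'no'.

Compute generation 1 and compare to generation 0 (given above):
Generation 1:
00000000
00000000
00000000
00000110
00000110
00000000
The grids are IDENTICAL -> still life.

Answer: yes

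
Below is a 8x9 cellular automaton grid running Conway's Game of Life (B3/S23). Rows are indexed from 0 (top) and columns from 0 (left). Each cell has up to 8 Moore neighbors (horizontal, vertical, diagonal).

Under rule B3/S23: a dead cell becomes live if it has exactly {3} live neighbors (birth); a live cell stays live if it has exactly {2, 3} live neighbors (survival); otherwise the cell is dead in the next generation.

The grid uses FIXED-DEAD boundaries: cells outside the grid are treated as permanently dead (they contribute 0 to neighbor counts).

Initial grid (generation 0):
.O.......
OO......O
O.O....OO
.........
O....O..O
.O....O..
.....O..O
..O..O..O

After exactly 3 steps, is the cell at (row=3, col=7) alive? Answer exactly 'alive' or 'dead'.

Simulating step by step:
Generation 0 (given above): 18 live cells
Generation 1: 18 live cells
OO.......
O.O....OO
O......OO
.O.....OO
.........
.....OOO.
.....OOO.
.........
Generation 2: 15 live cells
OO.......
O......OO
O.....O..
.......OO
........O
.....O.O.
.....O.O.
......O..
Generation 3: 14 live cells
OO.......
O......O.
......O..
.......OO
......O.O
.......OO
.....O.O.
......O..

Cell (3,7) at generation 3: 1 -> alive

Answer: alive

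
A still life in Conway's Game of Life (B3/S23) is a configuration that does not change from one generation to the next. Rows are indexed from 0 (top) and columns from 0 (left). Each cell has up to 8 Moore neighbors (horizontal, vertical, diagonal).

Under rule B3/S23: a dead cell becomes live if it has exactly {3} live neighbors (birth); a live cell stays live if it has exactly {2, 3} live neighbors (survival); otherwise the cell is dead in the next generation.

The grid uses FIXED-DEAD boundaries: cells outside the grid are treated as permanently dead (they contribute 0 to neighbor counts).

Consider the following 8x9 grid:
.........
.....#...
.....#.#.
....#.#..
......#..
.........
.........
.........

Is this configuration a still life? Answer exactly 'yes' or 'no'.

Compute generation 1 and compare to generation 0 (given above):
Generation 1:
.........
......#..
....##...
......##.
.....#...
.........
.........
.........
Cell (1,5) differs: gen0=1 vs gen1=0 -> NOT a still life.

Answer: no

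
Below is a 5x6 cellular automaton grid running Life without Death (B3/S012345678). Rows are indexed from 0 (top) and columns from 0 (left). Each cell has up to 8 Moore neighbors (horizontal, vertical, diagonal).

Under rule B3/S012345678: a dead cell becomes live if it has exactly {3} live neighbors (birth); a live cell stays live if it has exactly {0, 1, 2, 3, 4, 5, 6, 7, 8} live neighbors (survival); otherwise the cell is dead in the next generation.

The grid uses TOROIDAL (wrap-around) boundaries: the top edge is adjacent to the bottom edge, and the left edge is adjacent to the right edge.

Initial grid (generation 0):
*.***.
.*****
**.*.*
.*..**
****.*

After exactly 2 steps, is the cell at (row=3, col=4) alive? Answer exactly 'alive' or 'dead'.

Simulating step by step:
Generation 0 (given above): 21 live cells
Generation 1: 21 live cells
*.***.
.*****
**.*.*
.*..**
****.*
Generation 2: 21 live cells
*.***.
.*****
**.*.*
.*..**
****.*

Cell (3,4) at generation 2: 1 -> alive

Answer: alive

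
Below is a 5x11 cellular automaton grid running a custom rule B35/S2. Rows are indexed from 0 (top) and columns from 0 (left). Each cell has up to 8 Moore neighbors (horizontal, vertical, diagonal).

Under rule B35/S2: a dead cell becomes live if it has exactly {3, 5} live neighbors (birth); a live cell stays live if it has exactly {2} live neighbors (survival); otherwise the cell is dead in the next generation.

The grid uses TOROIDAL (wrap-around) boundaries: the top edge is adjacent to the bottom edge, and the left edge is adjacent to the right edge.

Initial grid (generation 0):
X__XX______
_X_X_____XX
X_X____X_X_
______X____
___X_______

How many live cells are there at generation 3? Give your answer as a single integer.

Simulating step by step:
Generation 0 (given above): 13 live cells
Generation 1: 12 live cells
X_________X
____X___XX_
XXX_____XX_
___________
___XX______
Generation 2: 10 live cells
___XX____XX
__________X
_X________X
_XXX_______
___________
Generation 3: 6 live cells
_________XX
___________
_X_________
XX_________
____X______
Population at generation 3: 6

Answer: 6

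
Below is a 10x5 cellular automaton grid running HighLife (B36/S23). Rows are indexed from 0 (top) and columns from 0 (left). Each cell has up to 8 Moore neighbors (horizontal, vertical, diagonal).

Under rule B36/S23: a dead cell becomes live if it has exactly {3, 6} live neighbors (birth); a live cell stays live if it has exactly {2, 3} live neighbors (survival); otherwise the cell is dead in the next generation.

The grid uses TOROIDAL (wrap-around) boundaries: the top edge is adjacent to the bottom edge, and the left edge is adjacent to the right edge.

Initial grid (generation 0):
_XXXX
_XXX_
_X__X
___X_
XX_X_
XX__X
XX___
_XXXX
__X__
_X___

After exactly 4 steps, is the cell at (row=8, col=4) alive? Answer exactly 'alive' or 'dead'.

Simulating step by step:
Generation 0 (given above): 24 live cells
Generation 1: 13 live cells
____X
_____
XX__X
_X_X_
_X_X_
_____
_____
___XX
X____
XX___
Generation 2: 14 live cells
X____
____X
XXX_X
_X_X_
_____
_____
_____
____X
XX___
XX__X
Generation 3: 12 live cells
_X___
___XX
_XX_X
_X_XX
_____
_____
_____
X____
_X___
____X
Generation 4: 13 live cells
X__XX
_X_XX
_X_X_
_X_XX
_____
_____
_____
_____
X____
X____

Cell (8,4) at generation 4: 0 -> dead

Answer: dead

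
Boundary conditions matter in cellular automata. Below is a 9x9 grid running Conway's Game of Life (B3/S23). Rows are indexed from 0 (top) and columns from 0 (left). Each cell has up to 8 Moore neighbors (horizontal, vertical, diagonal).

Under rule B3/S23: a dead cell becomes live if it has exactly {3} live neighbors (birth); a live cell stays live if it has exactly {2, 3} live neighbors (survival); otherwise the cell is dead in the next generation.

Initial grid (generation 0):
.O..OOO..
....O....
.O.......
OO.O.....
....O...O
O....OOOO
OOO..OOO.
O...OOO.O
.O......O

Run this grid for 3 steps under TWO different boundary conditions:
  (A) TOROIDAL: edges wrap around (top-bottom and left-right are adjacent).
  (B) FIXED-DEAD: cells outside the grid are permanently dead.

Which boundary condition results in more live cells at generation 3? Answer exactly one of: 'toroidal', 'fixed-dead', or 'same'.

Under TOROIDAL boundary, generation 3:
O.O...O.O
O.O..O..O
.OO..O...
O....O...
.OO..O...
.O...O...
.........
..OO.....
OO.O.O...
Population = 24

Under FIXED-DEAD boundary, generation 3:
...O.O...
.O...O...
.O...O...
.O...OO..
..O..O...
.OO..OO..
OO.......
.........
.........
Population = 17

Comparison: toroidal=24, fixed-dead=17 -> toroidal

Answer: toroidal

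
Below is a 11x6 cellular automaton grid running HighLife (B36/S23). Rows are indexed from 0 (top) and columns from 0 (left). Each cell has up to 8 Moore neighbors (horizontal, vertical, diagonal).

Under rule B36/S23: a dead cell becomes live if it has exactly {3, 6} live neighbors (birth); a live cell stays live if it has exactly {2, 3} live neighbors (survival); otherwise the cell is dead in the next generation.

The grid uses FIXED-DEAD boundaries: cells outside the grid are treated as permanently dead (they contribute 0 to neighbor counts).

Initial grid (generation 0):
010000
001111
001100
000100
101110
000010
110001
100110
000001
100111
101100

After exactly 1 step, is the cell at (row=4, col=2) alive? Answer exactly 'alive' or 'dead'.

Answer: alive

Derivation:
Simulating step by step:
Generation 0 (given above): 27 live cells
Generation 1: 29 live cells
001110
010010
000000
010000
001010
101011
110101
110011
000011
011101
011100

Cell (4,2) at generation 1: 1 -> alive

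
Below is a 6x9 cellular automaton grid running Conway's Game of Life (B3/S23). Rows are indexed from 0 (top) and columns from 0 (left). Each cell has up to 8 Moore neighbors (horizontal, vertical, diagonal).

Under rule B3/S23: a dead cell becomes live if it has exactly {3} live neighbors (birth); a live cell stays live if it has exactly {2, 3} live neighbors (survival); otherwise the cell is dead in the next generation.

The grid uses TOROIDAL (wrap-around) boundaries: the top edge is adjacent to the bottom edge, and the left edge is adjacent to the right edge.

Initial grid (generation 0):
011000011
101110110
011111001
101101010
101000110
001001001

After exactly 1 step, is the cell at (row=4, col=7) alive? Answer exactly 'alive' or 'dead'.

Answer: alive

Derivation:
Simulating step by step:
Generation 0 (given above): 28 live cells
Generation 1: 13 live cells
000011000
000000100
000000000
100001010
101011010
001100000

Cell (4,7) at generation 1: 1 -> alive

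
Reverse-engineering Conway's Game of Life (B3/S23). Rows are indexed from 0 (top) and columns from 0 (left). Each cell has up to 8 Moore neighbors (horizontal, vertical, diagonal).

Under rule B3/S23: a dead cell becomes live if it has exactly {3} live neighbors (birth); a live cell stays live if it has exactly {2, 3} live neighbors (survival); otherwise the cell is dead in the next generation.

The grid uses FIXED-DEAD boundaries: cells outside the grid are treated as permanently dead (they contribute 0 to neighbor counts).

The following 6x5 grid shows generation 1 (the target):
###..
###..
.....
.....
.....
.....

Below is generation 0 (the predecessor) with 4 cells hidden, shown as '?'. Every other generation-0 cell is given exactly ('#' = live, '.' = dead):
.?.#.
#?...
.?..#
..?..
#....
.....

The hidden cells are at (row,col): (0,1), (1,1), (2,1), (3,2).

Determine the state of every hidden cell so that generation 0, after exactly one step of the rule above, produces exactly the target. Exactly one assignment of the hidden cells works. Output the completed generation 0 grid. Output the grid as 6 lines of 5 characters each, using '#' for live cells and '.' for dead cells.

Answer: .#.#.
##...
....#
.....
#....
.....

Derivation:
Hidden generation-0 cells (in order): (0,1), (1,1), (2,1), (3,2).
A hidden cell only influences target cells in its own 3x3 neighborhood. Try each of the 2^4 = 16 assignments, step the completed generation 0 forward once under B3/S23, and compare with the target:
  (0,1)=. (1,1)=. (2,1)=. (3,2)=. -> step gives (0,0)='.' but target has '#' -> reject
  (0,1)=. (1,1)=. (2,1)=. (3,2)=# -> step gives (0,0)='.' but target has '#' -> reject
  (0,1)=. (1,1)=. (2,1)=# (3,2)=. -> step gives (0,0)='.' but target has '#' -> reject
  (0,1)=. (1,1)=. (2,1)=# (3,2)=# -> step gives (0,0)='.' but target has '#' -> reject
  (0,1)=. (1,1)=# (2,1)=. (3,2)=. -> step gives (0,0)='.' but target has '#' -> reject
  (0,1)=. (1,1)=# (2,1)=. (3,2)=# -> step gives (0,0)='.' but target has '#' -> reject
  (0,1)=. (1,1)=# (2,1)=# (3,2)=. -> step gives (0,0)='.' but target has '#' -> reject
  (0,1)=. (1,1)=# (2,1)=# (3,2)=# -> step gives (0,0)='.' but target has '#' -> reject
  (0,1)=# (1,1)=. (2,1)=. (3,2)=. -> step gives (0,0)='.' but target has '#' -> reject
  (0,1)=# (1,1)=. (2,1)=. (3,2)=# -> step gives (0,0)='.' but target has '#' -> reject
  (0,1)=# (1,1)=. (2,1)=# (3,2)=. -> step gives (0,0)='.' but target has '#' -> reject
  (0,1)=# (1,1)=. (2,1)=# (3,2)=# -> step gives (0,0)='.' but target has '#' -> reject
  (0,1)=# (1,1)=# (2,1)=. (3,2)=. -> step reproduces the target at every cell -> ACCEPT
  (0,1)=# (1,1)=# (2,1)=. (3,2)=# -> step gives (2,1)='#' but target has '.' -> reject
  (0,1)=# (1,1)=# (2,1)=# (3,2)=. -> step gives (1,2)='.' but target has '#' -> reject
  (0,1)=# (1,1)=# (2,1)=# (3,2)=# -> step gives (1,2)='.' but target has '#' -> reject
Unique solution: (0,1)=live, (1,1)=live, (2,1)=dead, (3,2)=dead.
Check: live-neighbor counts of every cell in the completed generation 0:
32301
22322
22110
11011
01000
11000
Applying B3/S23 to generation 0 with these counts gives:
###..
###..
.....
.....
.....
.....
which matches the target exactly.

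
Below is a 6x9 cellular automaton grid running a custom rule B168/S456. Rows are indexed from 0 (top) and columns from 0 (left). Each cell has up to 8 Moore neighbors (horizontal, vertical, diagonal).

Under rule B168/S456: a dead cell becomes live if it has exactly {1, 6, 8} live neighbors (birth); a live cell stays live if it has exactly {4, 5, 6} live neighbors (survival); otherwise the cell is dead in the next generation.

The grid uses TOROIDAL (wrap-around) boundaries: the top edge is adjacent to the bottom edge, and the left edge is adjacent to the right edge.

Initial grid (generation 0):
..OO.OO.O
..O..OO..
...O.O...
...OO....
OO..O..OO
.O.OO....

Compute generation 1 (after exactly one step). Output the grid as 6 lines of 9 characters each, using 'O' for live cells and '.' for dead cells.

Simulating step by step:
Generation 0 (given above): 20 live cells
Generation 1: 14 live cells
(generation 1 grid is the final answer)

Answer: ..OO.O...
O....OO.O
.O.....O.
....O....
....O.O..
...OO....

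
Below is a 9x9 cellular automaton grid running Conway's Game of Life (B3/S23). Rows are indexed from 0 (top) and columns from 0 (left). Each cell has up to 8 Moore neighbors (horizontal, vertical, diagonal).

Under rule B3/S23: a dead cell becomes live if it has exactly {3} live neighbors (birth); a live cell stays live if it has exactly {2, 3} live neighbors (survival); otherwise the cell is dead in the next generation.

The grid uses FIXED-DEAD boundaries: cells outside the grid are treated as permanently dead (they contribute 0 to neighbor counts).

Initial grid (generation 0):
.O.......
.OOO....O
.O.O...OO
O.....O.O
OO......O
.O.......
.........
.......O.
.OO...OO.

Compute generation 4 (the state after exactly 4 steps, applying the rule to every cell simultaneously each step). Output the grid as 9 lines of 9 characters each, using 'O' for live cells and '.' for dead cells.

Simulating step by step:
Generation 0 (given above): 21 live cells
Generation 1: 22 live cells
.O.......
OO.O...OO
OO.O....O
O.O.....O
OO.....O.
OO.......
.........
......OO.
......OO.
Generation 2: 17 live cells
OOO......
.......OO
...O....O
..O....OO
..O......
OO.......
.........
......OO.
......OO.
Generation 3: 15 live cells
.O.......
.OO....OO
.........
..OO...OO
..O......
.O.......
.........
......OO.
......OO.
Generation 4: 15 live cells
(generation 4 grid is the final answer)

Answer: .OO......
.OO......
.O.O.....
..OO.....
.OOO.....
.........
.........
......OO.
......OO.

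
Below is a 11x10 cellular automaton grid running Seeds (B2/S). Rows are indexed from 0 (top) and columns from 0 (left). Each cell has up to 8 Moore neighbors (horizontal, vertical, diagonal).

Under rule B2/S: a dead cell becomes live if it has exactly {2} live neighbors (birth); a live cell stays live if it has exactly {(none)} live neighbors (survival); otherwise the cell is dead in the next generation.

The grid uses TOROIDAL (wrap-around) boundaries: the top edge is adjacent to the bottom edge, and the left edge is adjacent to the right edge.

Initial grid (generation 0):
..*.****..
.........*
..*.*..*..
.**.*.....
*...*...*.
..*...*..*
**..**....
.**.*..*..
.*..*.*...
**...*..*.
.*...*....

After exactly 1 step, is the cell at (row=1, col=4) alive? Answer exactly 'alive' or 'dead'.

Simulating step by step:
Generation 0 (given above): 35 live cells
Generation 1: 26 live cells
**.*....*.
.**.......
*....*..*.
*......***
.......*..
.......**.
.......***
..........
........**
.......*.*
...*....**

Cell (1,4) at generation 1: 0 -> dead

Answer: dead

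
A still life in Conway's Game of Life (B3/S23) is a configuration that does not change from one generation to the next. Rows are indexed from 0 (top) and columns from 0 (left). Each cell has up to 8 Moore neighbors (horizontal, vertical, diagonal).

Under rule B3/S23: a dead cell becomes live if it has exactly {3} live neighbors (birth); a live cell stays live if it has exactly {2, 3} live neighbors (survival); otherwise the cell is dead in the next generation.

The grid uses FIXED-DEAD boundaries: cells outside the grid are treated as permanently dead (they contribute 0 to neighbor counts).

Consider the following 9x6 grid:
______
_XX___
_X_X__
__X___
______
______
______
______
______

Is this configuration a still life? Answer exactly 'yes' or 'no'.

Answer: yes

Derivation:
Compute generation 1 and compare to generation 0 (given above):
Generation 1:
______
_XX___
_X_X__
__X___
______
______
______
______
______
The grids are IDENTICAL -> still life.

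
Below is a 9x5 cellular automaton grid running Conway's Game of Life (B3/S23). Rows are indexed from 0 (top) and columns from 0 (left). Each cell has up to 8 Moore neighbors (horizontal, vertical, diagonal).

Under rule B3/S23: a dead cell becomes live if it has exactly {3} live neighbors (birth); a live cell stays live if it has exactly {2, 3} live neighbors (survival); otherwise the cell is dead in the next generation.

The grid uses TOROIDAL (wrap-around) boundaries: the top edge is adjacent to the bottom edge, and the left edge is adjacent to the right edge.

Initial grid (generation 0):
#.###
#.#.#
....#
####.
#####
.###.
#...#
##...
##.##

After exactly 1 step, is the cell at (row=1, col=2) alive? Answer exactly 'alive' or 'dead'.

Simulating step by step:
Generation 0 (given above): 28 live cells
Generation 1: 5 live cells
.....
..#..
.....
.....
.....
.....
...##
..##.
.....

Cell (1,2) at generation 1: 1 -> alive

Answer: alive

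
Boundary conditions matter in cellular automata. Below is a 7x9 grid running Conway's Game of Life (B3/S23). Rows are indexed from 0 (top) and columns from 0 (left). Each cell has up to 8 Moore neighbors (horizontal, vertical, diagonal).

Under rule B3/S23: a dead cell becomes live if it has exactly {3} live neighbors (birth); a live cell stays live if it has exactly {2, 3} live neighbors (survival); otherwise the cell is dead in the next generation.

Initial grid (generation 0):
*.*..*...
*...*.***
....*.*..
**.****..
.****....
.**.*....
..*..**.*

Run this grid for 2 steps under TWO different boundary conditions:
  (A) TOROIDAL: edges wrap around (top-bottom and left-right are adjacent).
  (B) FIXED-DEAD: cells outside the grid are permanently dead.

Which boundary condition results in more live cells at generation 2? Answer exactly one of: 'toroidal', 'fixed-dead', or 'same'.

Answer: fixed-dead

Derivation:
Under TOROIDAL boundary, generation 2:
.........
.*.***.**
.....**..
**.......
**.......
.*.**....
*.......*
Population = 17

Under FIXED-DEAD boundary, generation 2:
..*.**.*.
.*..*..*.
.....***.
**.......
.........
..***....
..***....
Population = 18

Comparison: toroidal=17, fixed-dead=18 -> fixed-dead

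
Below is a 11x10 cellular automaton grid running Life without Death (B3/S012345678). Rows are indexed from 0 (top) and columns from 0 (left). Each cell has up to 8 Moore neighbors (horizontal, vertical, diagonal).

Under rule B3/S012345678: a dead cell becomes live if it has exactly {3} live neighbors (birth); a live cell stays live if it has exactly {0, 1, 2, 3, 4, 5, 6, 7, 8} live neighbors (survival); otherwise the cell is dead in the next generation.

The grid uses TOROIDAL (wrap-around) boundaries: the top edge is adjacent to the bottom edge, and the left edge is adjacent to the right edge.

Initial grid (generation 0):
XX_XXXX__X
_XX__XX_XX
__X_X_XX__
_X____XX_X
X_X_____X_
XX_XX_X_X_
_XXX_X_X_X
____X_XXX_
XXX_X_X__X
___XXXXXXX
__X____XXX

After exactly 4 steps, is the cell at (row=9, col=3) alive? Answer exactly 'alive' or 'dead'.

Simulating step by step:
Generation 0 (given above): 57 live cells
Generation 1: 68 live cells
XX_XXXX__X
_XX__XX_XX
__XXX_XX_X
XXXX_XXX_X
X_XX_XX_X_
XX_XXXX_X_
_XXX_X_X_X
____X_XXX_
XXX_X_X__X
___XXXXXXX
_XX____XXX
Generation 2: 68 live cells
XX_XXXX__X
_XX__XX_XX
__XXX_XX_X
XXXX_XXX_X
X_XX_XX_X_
XX_XXXX_X_
_XXX_X_X_X
____X_XXX_
XXX_X_X__X
___XXXXXXX
_XX____XXX
Generation 3: 68 live cells
XX_XXXX__X
_XX__XX_XX
__XXX_XX_X
XXXX_XXX_X
X_XX_XX_X_
XX_XXXX_X_
_XXX_X_X_X
____X_XXX_
XXX_X_X__X
___XXXXXXX
_XX____XXX
Generation 4: 68 live cells
XX_XXXX__X
_XX__XX_XX
__XXX_XX_X
XXXX_XXX_X
X_XX_XX_X_
XX_XXXX_X_
_XXX_X_X_X
____X_XXX_
XXX_X_X__X
___XXXXXXX
_XX____XXX

Cell (9,3) at generation 4: 1 -> alive

Answer: alive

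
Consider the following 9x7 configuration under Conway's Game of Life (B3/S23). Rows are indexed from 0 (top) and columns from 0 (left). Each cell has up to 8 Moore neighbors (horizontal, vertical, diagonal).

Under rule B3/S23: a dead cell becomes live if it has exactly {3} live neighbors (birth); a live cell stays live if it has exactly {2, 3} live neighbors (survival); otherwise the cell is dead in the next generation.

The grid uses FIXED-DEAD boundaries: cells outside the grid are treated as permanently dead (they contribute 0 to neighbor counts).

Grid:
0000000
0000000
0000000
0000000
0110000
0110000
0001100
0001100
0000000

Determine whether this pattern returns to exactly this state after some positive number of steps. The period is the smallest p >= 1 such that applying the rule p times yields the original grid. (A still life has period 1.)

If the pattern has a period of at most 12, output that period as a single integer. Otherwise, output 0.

Simulating and comparing each generation to the original:
Gen 0 (original, given above): 8 live cells
Gen 1: 6 live cells, differs from original
Gen 2: 8 live cells, MATCHES original -> period = 2

Answer: 2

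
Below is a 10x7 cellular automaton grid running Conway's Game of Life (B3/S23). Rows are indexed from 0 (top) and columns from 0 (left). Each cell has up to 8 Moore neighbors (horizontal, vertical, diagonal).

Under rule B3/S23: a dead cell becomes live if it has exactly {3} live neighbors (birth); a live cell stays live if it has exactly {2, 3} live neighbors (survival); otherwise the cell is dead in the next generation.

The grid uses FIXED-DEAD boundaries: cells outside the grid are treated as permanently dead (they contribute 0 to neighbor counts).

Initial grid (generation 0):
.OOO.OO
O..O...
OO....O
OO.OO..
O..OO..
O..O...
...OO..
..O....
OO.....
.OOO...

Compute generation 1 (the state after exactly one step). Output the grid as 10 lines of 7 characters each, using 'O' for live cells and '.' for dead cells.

Simulating step by step:
Generation 0 (given above): 27 live cells
Generation 1: 27 live cells
(generation 1 grid is the final answer)

Answer: .OOOO..
O..OOOO
...OO..
...OOO.
O......
..O....
..OOO..
.OOO...
O..O...
OOO....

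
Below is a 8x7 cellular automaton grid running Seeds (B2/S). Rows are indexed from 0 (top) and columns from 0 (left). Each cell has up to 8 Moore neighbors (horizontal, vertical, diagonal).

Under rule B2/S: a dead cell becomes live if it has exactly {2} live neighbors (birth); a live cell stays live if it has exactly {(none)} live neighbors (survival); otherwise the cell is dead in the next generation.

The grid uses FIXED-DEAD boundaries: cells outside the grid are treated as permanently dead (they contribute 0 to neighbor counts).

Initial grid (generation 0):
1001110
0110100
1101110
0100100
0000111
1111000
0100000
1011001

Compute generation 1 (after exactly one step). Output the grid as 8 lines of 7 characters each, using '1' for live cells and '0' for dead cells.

Answer: 0000000
0000001
0000000
0000000
0000000
0000001
0000100
0000000

Derivation:
Simulating step by step:
Generation 0 (given above): 26 live cells
Generation 1: 3 live cells
(generation 1 grid is the final answer)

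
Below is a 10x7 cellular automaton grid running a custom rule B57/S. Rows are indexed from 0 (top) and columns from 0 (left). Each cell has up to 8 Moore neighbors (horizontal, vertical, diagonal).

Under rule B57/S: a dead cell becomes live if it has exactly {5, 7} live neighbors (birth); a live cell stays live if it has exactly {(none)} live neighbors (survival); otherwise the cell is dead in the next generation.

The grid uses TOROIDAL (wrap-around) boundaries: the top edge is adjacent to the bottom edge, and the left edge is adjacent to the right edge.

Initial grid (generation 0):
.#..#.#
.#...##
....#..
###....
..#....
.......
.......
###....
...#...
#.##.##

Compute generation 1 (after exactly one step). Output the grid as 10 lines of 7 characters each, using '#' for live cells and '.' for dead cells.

Answer: .......
.......
.......
.......
.......
.......
.......
.......
.##....
.......

Derivation:
Simulating step by step:
Generation 0 (given above): 20 live cells
Generation 1: 2 live cells
(generation 1 grid is the final answer)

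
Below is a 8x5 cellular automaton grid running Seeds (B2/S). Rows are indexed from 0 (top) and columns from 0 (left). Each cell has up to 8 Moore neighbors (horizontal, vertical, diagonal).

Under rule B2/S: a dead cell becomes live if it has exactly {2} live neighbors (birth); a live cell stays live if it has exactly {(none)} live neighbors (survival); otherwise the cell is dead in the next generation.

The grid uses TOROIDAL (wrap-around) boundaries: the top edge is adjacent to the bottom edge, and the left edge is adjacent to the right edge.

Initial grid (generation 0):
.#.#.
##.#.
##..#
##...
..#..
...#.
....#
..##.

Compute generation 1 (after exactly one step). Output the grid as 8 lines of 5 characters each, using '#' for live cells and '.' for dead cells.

Simulating step by step:
Generation 0 (given above): 15 live cells
Generation 1: 9 live cells
(generation 1 grid is the final answer)

Answer: .....
.....
...#.
...#.
#..##
..#.#
.....
##...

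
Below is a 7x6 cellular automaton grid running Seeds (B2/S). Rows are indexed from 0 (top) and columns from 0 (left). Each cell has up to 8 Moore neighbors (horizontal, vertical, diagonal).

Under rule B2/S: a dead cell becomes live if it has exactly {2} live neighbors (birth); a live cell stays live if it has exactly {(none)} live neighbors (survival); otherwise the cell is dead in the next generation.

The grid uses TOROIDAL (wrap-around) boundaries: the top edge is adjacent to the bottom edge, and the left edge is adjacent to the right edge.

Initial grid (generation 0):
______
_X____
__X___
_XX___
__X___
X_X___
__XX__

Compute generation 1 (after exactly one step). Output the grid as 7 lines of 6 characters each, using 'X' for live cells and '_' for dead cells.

Simulating step by step:
Generation 0 (given above): 9 live cells
Generation 1: 6 live cells
(generation 1 grid is the final answer)

Answer: _X_X__
__X___
X__X__
______
X_____
______
______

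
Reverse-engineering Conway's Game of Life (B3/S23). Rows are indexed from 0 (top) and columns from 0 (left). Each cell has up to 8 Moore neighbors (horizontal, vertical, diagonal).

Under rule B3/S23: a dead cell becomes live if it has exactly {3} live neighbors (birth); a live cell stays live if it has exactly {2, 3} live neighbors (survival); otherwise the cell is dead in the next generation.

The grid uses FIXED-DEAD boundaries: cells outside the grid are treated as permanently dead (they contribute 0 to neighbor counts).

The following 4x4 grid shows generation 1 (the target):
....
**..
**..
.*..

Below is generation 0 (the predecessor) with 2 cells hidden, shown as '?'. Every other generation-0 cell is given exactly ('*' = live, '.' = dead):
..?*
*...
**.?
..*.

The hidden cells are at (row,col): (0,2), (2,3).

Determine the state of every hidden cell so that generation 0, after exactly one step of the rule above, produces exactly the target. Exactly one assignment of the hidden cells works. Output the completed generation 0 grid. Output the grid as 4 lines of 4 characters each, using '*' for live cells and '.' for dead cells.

Hidden generation-0 cells (in order): (0,2), (2,3).
A hidden cell only influences target cells in its own 3x3 neighborhood. Try each of the 2^2 = 4 assignments, step the completed generation 0 forward once under B3/S23, and compare with the target:
  (0,2)=. (2,3)=. -> step reproduces the target at every cell -> ACCEPT
  (0,2)=. (2,3)=* -> step gives (1,2)='*' but target has '.' -> reject
  (0,2)=* (2,3)=. -> step gives (1,1)='.' but target has '*' -> reject
  (0,2)=* (2,3)=* -> step gives (1,1)='.' but target has '*' -> reject
Unique solution: (0,2)=dead, (2,3)=dead.
Check: live-neighbor counts of every cell in the completed generation 0:
1110
2321
2321
2311
Applying B3/S23 to generation 0 with these counts gives:
....
**..
**..
.*..
which matches the target exactly.

Answer: ...*
*...
**..
..*.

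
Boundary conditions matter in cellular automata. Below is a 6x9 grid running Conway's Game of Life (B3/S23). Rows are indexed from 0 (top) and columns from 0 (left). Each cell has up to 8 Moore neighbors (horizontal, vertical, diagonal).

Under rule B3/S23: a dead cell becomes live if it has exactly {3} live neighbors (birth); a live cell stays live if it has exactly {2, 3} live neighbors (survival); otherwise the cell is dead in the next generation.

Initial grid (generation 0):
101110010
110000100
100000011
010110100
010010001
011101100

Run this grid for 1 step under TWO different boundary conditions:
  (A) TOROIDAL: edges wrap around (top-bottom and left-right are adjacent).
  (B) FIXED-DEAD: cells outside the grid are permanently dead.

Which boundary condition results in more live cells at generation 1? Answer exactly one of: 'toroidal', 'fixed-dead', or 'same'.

Under TOROIDAL boundary, generation 1:
100010011
001100100
001001111
011111000
010000110
000001111
Population = 24

Under FIXED-DEAD boundary, generation 1:
101100000
101100101
101001110
111111001
110000110
011111000
Population = 29

Comparison: toroidal=24, fixed-dead=29 -> fixed-dead

Answer: fixed-dead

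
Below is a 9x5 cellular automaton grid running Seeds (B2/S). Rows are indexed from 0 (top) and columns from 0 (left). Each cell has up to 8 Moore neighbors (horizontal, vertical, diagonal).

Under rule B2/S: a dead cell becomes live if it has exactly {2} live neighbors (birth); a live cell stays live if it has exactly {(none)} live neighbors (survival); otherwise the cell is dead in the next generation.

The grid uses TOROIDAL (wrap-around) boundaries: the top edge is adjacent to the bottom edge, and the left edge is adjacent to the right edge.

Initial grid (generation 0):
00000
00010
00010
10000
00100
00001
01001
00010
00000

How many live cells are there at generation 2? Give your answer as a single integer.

Answer: 7

Derivation:
Simulating step by step:
Generation 0 (given above): 8 live cells
Generation 1: 17 live cells
00000
00101
00100
01111
11011
01100
00100
10101
00000
Generation 2: 7 live cells
00010
01000
00000
00000
00000
00000
00001
00000
11011
Population at generation 2: 7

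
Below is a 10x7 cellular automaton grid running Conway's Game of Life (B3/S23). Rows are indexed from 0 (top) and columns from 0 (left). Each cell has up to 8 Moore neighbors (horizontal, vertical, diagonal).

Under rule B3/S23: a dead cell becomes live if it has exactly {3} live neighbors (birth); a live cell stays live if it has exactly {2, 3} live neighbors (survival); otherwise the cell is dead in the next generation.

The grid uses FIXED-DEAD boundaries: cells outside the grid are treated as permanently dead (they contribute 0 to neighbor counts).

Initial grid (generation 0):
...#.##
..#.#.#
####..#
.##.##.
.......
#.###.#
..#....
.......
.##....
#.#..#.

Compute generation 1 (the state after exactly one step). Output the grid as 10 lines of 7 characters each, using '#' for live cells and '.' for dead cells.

Simulating step by step:
Generation 0 (given above): 26 live cells
Generation 1: 21 live cells
(generation 1 grid is the final answer)

Answer: ...####
....#.#
#.....#
#...##.
.......
.###...
.##....
.##....
.##....
..#....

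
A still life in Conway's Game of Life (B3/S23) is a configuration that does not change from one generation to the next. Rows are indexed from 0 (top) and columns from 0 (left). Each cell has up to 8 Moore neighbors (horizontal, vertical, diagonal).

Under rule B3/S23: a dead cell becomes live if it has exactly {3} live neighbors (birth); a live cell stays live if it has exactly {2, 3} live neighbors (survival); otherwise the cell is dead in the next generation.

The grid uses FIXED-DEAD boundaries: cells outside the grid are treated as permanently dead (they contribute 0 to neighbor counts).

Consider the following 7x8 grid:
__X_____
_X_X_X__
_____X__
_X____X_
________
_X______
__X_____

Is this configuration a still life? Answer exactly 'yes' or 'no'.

Compute generation 1 and compare to generation 0 (given above):
Generation 1:
__X_____
__X_X___
__X_XXX_
________
________
________
________
Cell (1,1) differs: gen0=1 vs gen1=0 -> NOT a still life.

Answer: no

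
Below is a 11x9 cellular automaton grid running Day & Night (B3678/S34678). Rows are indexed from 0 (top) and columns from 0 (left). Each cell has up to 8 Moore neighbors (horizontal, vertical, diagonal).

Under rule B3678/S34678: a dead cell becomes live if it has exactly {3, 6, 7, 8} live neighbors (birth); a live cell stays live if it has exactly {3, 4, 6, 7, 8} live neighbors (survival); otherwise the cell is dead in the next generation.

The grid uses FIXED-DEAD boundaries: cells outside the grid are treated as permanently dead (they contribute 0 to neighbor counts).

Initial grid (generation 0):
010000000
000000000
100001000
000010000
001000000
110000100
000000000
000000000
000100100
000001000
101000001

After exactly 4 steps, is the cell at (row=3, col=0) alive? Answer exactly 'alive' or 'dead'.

Answer: dead

Derivation:
Simulating step by step:
Generation 0 (given above): 14 live cells
Generation 1: 1 live cells
000000000
000000000
000000000
000000000
010000000
000000000
000000000
000000000
000000000
000000000
000000000
Generation 2: 0 live cells
000000000
000000000
000000000
000000000
000000000
000000000
000000000
000000000
000000000
000000000
000000000
Generation 3: 0 live cells
000000000
000000000
000000000
000000000
000000000
000000000
000000000
000000000
000000000
000000000
000000000
Generation 4: 0 live cells
000000000
000000000
000000000
000000000
000000000
000000000
000000000
000000000
000000000
000000000
000000000

Cell (3,0) at generation 4: 0 -> dead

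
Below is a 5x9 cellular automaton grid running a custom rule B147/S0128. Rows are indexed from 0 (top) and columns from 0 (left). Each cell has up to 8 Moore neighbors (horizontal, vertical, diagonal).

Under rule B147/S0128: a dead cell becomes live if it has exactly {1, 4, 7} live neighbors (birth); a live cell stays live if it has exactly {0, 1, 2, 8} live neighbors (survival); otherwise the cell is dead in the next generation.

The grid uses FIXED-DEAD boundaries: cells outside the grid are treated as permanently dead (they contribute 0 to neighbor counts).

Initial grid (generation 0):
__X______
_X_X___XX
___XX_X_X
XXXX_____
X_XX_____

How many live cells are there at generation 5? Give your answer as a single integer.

Answer: 14

Derivation:
Simulating step by step:
Generation 0 (given above): 16 live cells
Generation 1: 17 live cells
X_X_X_X__
XXX_____X
_X____XXX
X___X_X_X
X________
Generation 2: 21 live cells
X_X_X_X_X
____X___X
X___X_X__
X_XXX_X_X
X__XX_X_X
Generation 3: 23 live cells
X_X_X_X_X
__XXX__XX
X_____XX_
XXX___X_X
X____XXXX
Generation 4: 26 live cells
X_X_X_XXX
_XX_XXX__
X_XX____X
__XXXX_X_
XX_XXX__X
Generation 5: 14 live cells
XXXXX___X
_________
X_____X_X
_______X_
XXX_____X
Population at generation 5: 14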